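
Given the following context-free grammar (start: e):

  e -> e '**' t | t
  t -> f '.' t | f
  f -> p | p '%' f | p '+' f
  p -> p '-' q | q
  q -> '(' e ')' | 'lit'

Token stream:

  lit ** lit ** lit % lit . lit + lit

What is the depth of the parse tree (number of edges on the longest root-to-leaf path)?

[e [e [e [t [f [p [q lit]]]]] ** [t [f [p [q lit]]]]] ** [t [f [p [q lit]] % [f [p [q lit]]]] . [t [f [p [q lit]] + [f [p [q lit]]]]]]]

7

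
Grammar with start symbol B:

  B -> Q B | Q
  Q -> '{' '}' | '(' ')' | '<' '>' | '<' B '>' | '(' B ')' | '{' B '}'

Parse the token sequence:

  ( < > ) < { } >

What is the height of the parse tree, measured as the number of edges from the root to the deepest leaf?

[B [Q ( [B [Q < >]] )] [B [Q < [B [Q { }]] >]]]

5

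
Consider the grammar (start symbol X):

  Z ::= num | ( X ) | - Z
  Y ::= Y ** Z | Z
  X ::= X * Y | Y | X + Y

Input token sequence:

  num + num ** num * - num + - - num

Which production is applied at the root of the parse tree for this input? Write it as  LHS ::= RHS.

X ::= X + Y

[X [X [X [X [Y [Z num]]] + [Y [Y [Z num]] ** [Z num]]] * [Y [Z - [Z num]]]] + [Y [Z - [Z - [Z num]]]]]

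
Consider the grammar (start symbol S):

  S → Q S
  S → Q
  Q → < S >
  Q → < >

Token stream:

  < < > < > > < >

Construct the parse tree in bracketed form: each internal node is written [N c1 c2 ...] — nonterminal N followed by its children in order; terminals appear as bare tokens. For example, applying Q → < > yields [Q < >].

[S [Q < [S [Q < >] [S [Q < >]]] >] [S [Q < >]]]

S
Q S
< S > S
< Q S > S
< < > S > S
< < > Q > S
< < > < > > S
< < > < > > Q
< < > < > > < >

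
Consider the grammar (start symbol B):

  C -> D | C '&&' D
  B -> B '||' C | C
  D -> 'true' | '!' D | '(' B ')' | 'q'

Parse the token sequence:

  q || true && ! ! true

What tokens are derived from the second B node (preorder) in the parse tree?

q

[B [B [C [D q]]] || [C [C [D true]] && [D ! [D ! [D true]]]]]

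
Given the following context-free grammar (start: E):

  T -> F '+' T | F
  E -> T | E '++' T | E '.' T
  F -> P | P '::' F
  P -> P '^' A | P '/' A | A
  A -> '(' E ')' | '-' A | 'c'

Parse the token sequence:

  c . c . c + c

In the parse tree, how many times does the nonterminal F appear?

4

[E [E [E [T [F [P [A c]]]]] . [T [F [P [A c]]]]] . [T [F [P [A c]]] + [T [F [P [A c]]]]]]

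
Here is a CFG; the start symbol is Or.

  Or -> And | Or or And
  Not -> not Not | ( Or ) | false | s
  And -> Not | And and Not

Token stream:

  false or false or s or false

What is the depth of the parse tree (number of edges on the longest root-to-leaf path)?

6

[Or [Or [Or [Or [And [Not false]]] or [And [Not false]]] or [And [Not s]]] or [And [Not false]]]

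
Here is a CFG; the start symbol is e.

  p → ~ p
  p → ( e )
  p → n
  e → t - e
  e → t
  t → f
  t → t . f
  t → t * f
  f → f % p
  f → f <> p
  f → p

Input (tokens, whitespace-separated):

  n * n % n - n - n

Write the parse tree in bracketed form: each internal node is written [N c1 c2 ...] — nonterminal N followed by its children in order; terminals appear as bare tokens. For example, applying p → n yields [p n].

e
t - e
t * f - e
f * f - e
p * f - e
n * f - e
n * f % p - e
n * p % p - e
n * n % p - e
n * n % n - e
n * n % n - t - e
n * n % n - f - e
n * n % n - p - e
n * n % n - n - e
n * n % n - n - t
n * n % n - n - f
n * n % n - n - p
n * n % n - n - n

[e [t [t [f [p n]]] * [f [f [p n]] % [p n]]] - [e [t [f [p n]]] - [e [t [f [p n]]]]]]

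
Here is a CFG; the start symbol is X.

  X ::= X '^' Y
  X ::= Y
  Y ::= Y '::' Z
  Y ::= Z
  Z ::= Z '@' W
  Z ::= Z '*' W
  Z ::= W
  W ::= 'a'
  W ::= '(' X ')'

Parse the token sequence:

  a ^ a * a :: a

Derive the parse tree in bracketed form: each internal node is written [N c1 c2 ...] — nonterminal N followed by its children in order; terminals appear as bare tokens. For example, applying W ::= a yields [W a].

X
X ^ Y
Y ^ Y
Z ^ Y
W ^ Y
a ^ Y
a ^ Y :: Z
a ^ Z :: Z
a ^ Z * W :: Z
a ^ W * W :: Z
a ^ a * W :: Z
a ^ a * a :: Z
a ^ a * a :: W
a ^ a * a :: a

[X [X [Y [Z [W a]]]] ^ [Y [Y [Z [Z [W a]] * [W a]]] :: [Z [W a]]]]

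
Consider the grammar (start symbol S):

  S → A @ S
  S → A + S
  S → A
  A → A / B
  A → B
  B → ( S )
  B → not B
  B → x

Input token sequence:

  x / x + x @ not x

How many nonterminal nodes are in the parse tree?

12

[S [A [A [B x]] / [B x]] + [S [A [B x]] @ [S [A [B not [B x]]]]]]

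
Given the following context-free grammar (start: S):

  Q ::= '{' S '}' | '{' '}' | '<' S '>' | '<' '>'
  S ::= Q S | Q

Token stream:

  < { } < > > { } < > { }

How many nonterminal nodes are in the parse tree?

[S [Q < [S [Q { }] [S [Q < >]]] >] [S [Q { }] [S [Q < >] [S [Q { }]]]]]

12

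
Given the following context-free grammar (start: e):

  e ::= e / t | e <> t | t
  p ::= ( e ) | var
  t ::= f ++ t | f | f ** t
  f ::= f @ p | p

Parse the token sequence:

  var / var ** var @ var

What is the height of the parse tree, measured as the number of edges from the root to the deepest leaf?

[e [e [t [f [p var]]]] / [t [f [p var]] ** [t [f [f [p var]] @ [p var]]]]]

6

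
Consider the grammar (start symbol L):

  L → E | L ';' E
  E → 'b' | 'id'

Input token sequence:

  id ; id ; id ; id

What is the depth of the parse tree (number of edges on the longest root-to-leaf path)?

[L [L [L [L [E id]] ; [E id]] ; [E id]] ; [E id]]

5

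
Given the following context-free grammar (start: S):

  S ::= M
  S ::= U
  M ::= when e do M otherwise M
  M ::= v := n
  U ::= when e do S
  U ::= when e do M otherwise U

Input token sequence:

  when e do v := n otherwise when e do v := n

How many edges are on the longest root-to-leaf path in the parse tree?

5

[S [U when e do [M v := n] otherwise [U when e do [S [M v := n]]]]]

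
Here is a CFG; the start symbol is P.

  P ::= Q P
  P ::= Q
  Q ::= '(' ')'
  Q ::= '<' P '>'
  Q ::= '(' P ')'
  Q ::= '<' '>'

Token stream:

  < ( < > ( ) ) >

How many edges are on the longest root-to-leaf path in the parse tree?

7

[P [Q < [P [Q ( [P [Q < >] [P [Q ( )]]] )]] >]]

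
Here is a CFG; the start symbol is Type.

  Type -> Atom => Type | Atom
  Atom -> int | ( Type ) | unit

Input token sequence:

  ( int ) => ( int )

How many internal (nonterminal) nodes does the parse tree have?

[Type [Atom ( [Type [Atom int]] )] => [Type [Atom ( [Type [Atom int]] )]]]

8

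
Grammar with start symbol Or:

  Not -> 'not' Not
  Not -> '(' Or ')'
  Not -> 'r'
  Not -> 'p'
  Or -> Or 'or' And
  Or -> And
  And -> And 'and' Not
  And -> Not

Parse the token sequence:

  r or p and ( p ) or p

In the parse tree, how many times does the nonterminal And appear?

[Or [Or [Or [And [Not r]]] or [And [And [Not p]] and [Not ( [Or [And [Not p]]] )]]] or [And [Not p]]]

5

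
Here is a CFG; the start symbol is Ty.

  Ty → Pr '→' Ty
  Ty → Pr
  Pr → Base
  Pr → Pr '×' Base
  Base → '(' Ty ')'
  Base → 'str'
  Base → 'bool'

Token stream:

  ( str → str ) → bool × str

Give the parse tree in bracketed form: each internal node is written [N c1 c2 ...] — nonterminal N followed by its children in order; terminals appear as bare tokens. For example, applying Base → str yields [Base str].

[Ty [Pr [Base ( [Ty [Pr [Base str]] → [Ty [Pr [Base str]]]] )]] → [Ty [Pr [Pr [Base bool]] × [Base str]]]]

Ty
Pr → Ty
Base → Ty
( Ty ) → Ty
( Pr → Ty ) → Ty
( Base → Ty ) → Ty
( str → Ty ) → Ty
( str → Pr ) → Ty
( str → Base ) → Ty
( str → str ) → Ty
( str → str ) → Pr
( str → str ) → Pr × Base
( str → str ) → Base × Base
( str → str ) → bool × Base
( str → str ) → bool × str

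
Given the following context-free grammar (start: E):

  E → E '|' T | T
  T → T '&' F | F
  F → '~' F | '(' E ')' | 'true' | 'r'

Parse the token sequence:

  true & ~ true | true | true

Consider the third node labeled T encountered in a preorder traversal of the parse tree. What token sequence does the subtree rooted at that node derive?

true

[E [E [E [T [T [F true]] & [F ~ [F true]]]] | [T [F true]]] | [T [F true]]]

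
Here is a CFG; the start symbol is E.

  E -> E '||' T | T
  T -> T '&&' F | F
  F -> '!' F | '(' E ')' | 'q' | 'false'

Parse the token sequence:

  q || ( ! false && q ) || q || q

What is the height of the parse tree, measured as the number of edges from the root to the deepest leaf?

[E [E [E [E [T [F q]]] || [T [F ( [E [T [T [F ! [F false]]] && [F q]]] )]]] || [T [F q]]] || [T [F q]]]

10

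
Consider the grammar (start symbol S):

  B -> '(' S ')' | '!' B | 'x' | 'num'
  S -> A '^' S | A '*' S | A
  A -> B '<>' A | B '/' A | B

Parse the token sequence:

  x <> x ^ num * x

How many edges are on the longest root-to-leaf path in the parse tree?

[S [A [B x] <> [A [B x]]] ^ [S [A [B num]] * [S [A [B x]]]]]

5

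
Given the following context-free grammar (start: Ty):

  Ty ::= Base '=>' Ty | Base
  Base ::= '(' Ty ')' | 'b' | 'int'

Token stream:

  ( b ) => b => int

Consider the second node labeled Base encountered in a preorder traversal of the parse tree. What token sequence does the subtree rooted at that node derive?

[Ty [Base ( [Ty [Base b]] )] => [Ty [Base b] => [Ty [Base int]]]]

b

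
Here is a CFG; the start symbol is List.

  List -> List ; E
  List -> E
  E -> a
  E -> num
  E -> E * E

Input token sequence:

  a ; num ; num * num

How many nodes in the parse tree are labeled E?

[List [List [List [E a]] ; [E num]] ; [E [E num] * [E num]]]

5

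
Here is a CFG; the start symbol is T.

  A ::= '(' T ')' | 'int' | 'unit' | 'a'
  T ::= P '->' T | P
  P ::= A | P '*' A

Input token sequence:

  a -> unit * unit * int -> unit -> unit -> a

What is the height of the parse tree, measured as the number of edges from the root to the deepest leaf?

[T [P [A a]] -> [T [P [P [P [A unit]] * [A unit]] * [A int]] -> [T [P [A unit]] -> [T [P [A unit]] -> [T [P [A a]]]]]]]

7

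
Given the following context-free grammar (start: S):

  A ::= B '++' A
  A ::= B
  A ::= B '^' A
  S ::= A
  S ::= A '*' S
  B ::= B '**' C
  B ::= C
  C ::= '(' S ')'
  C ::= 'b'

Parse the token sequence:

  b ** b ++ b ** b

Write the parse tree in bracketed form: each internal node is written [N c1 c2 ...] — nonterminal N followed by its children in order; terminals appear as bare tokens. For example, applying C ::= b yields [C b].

[S [A [B [B [C b]] ** [C b]] ++ [A [B [B [C b]] ** [C b]]]]]

S
A
B ++ A
B ** C ++ A
C ** C ++ A
b ** C ++ A
b ** b ++ A
b ** b ++ B
b ** b ++ B ** C
b ** b ++ C ** C
b ** b ++ b ** C
b ** b ++ b ** b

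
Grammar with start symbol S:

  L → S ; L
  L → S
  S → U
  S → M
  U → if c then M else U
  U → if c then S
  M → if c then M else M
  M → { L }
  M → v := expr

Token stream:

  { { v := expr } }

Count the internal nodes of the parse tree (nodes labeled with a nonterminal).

8

[S [M { [L [S [M { [L [S [M v := expr]]] }]]] }]]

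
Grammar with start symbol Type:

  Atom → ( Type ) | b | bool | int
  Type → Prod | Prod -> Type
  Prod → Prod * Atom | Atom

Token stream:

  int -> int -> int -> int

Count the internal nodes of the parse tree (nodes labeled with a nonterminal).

[Type [Prod [Atom int]] -> [Type [Prod [Atom int]] -> [Type [Prod [Atom int]] -> [Type [Prod [Atom int]]]]]]

12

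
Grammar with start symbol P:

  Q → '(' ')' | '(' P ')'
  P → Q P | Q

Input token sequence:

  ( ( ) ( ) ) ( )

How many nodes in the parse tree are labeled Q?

[P [Q ( [P [Q ( )] [P [Q ( )]]] )] [P [Q ( )]]]

4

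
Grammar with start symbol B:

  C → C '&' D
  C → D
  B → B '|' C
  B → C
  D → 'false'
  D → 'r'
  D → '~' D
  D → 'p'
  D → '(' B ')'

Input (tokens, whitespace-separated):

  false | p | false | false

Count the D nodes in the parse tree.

[B [B [B [B [C [D false]]] | [C [D p]]] | [C [D false]]] | [C [D false]]]

4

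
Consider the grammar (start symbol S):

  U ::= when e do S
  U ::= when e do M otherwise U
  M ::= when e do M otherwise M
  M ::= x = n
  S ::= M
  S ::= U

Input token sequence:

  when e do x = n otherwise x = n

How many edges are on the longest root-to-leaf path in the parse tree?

[S [M when e do [M x = n] otherwise [M x = n]]]

3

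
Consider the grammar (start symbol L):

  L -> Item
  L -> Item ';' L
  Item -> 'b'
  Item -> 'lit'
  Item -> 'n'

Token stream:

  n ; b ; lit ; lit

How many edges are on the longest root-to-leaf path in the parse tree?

5

[L [Item n] ; [L [Item b] ; [L [Item lit] ; [L [Item lit]]]]]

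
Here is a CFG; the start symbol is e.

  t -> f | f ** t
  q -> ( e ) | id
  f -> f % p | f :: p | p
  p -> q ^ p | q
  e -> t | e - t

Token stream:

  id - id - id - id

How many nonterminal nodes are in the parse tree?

20

[e [e [e [e [t [f [p [q id]]]]] - [t [f [p [q id]]]]] - [t [f [p [q id]]]]] - [t [f [p [q id]]]]]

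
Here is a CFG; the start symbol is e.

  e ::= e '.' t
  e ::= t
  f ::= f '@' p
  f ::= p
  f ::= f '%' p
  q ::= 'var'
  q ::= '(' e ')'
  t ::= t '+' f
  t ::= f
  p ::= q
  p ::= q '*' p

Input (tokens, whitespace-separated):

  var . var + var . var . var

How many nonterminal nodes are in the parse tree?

[e [e [e [e [t [f [p [q var]]]]] . [t [t [f [p [q var]]]] + [f [p [q var]]]]] . [t [f [p [q var]]]]] . [t [f [p [q var]]]]]

24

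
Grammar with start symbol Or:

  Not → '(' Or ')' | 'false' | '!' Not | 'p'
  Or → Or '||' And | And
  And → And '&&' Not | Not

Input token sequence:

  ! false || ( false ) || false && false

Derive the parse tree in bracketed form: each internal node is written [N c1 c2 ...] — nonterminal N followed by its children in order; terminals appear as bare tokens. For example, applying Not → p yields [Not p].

[Or [Or [Or [And [Not ! [Not false]]]] || [And [Not ( [Or [And [Not false]]] )]]] || [And [And [Not false]] && [Not false]]]

Or
Or || And
Or || And || And
And || And || And
Not || And || And
! Not || And || And
! false || And || And
! false || Not || And
! false || ( Or ) || And
! false || ( And ) || And
! false || ( Not ) || And
! false || ( false ) || And
! false || ( false ) || And && Not
! false || ( false ) || Not && Not
! false || ( false ) || false && Not
! false || ( false ) || false && false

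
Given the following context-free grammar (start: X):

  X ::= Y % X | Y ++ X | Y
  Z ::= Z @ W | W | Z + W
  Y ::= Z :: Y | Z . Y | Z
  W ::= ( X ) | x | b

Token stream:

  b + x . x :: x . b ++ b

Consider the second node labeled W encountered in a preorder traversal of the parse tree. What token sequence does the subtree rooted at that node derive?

x

[X [Y [Z [Z [W b]] + [W x]] . [Y [Z [W x]] :: [Y [Z [W x]] . [Y [Z [W b]]]]]] ++ [X [Y [Z [W b]]]]]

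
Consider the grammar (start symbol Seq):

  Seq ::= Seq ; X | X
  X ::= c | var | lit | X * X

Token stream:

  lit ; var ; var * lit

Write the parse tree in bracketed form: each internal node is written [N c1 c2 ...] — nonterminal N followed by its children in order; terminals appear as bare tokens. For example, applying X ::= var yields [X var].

Seq
Seq ; X
Seq ; X ; X
X ; X ; X
lit ; X ; X
lit ; var ; X
lit ; var ; X * X
lit ; var ; var * X
lit ; var ; var * lit

[Seq [Seq [Seq [X lit]] ; [X var]] ; [X [X var] * [X lit]]]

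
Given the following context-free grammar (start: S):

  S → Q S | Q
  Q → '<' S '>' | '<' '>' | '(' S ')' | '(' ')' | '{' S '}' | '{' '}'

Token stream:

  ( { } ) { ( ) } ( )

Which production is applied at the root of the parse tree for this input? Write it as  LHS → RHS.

S → Q S

[S [Q ( [S [Q { }]] )] [S [Q { [S [Q ( )]] }] [S [Q ( )]]]]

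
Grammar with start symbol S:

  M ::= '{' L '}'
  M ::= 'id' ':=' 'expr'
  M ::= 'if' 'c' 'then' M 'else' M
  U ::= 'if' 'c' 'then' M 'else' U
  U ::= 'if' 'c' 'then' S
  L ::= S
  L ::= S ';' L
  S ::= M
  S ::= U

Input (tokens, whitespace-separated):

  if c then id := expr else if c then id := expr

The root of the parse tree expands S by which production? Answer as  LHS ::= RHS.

[S [U if c then [M id := expr] else [U if c then [S [M id := expr]]]]]

S ::= U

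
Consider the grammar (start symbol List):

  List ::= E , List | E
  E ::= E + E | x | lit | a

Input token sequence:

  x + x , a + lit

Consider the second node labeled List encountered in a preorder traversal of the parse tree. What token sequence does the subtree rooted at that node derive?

[List [E [E x] + [E x]] , [List [E [E a] + [E lit]]]]

a + lit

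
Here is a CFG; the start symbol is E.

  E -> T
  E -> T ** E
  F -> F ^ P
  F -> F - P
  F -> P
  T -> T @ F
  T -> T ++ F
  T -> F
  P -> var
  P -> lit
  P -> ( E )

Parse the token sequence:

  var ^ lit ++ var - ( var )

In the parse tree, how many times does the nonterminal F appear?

[E [T [T [F [F [P var]] ^ [P lit]]] ++ [F [F [P var]] - [P ( [E [T [F [P var]]]] )]]]]

5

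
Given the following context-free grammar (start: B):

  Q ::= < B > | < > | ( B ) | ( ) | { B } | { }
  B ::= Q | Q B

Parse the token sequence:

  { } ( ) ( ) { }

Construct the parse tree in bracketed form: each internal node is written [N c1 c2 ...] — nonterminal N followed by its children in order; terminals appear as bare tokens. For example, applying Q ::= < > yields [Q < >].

B
Q B
{ } B
{ } Q B
{ } ( ) B
{ } ( ) Q B
{ } ( ) ( ) B
{ } ( ) ( ) Q
{ } ( ) ( ) { }

[B [Q { }] [B [Q ( )] [B [Q ( )] [B [Q { }]]]]]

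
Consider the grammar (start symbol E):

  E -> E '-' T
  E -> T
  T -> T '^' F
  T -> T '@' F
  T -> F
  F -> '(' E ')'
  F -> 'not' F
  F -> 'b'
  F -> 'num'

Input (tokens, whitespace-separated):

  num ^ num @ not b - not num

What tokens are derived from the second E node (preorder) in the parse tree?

[E [E [T [T [T [F num]] ^ [F num]] @ [F not [F b]]]] - [T [F not [F num]]]]

num ^ num @ not b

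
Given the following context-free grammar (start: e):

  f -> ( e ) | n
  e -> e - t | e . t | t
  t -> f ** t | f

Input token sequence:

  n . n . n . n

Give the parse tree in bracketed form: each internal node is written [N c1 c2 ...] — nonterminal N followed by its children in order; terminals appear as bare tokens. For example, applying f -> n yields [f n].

e
e . t
e . t . t
e . t . t . t
t . t . t . t
f . t . t . t
n . t . t . t
n . f . t . t
n . n . t . t
n . n . f . t
n . n . n . t
n . n . n . f
n . n . n . n

[e [e [e [e [t [f n]]] . [t [f n]]] . [t [f n]]] . [t [f n]]]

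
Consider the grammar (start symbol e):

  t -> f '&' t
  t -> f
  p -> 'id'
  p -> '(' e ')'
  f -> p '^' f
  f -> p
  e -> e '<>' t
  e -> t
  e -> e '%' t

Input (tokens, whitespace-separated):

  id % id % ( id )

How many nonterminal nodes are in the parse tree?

16

[e [e [e [t [f [p id]]]] % [t [f [p id]]]] % [t [f [p ( [e [t [f [p id]]]] )]]]]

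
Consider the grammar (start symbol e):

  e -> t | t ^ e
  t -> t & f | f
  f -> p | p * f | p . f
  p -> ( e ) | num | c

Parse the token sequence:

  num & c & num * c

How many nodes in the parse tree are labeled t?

[e [t [t [t [f [p num]]] & [f [p c]]] & [f [p num] * [f [p c]]]]]

3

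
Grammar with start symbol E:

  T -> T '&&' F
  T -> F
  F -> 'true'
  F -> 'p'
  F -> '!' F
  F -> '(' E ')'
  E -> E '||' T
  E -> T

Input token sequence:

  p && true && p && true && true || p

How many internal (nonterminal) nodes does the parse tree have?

[E [E [T [T [T [T [T [F p]] && [F true]] && [F p]] && [F true]] && [F true]]] || [T [F p]]]

14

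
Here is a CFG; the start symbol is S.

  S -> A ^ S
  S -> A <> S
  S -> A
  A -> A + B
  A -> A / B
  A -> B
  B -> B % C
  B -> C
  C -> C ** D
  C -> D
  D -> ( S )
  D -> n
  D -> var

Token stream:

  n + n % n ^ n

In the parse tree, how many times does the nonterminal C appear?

[S [A [A [B [C [D n]]]] + [B [B [C [D n]]] % [C [D n]]]] ^ [S [A [B [C [D n]]]]]]

4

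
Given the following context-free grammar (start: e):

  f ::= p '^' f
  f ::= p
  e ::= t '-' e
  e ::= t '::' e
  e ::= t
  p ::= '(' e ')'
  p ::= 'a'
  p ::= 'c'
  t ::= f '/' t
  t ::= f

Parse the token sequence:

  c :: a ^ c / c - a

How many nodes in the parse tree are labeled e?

3

[e [t [f [p c]]] :: [e [t [f [p a] ^ [f [p c]]] / [t [f [p c]]]] - [e [t [f [p a]]]]]]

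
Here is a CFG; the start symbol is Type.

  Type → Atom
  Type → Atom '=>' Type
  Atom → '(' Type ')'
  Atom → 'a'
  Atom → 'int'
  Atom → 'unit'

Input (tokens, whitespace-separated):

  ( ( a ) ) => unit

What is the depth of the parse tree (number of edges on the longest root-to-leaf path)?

[Type [Atom ( [Type [Atom ( [Type [Atom a]] )]] )] => [Type [Atom unit]]]

6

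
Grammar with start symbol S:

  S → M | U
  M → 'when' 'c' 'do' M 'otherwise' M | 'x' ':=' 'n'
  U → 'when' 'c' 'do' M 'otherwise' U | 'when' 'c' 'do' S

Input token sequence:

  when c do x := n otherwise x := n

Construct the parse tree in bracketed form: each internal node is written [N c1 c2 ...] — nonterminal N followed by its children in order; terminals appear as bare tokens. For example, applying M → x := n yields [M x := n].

[S [M when c do [M x := n] otherwise [M x := n]]]

S
M
when c do M otherwise M
when c do x := n otherwise M
when c do x := n otherwise x := n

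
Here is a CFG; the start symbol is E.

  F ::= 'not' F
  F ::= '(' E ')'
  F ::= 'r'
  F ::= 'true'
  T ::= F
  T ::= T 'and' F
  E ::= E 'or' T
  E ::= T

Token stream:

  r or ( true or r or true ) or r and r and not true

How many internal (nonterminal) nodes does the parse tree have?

[E [E [E [T [F r]]] or [T [F ( [E [E [E [T [F true]]] or [T [F r]]] or [T [F true]]] )]]] or [T [T [T [F r]] and [F r]] and [F not [F true]]]]

23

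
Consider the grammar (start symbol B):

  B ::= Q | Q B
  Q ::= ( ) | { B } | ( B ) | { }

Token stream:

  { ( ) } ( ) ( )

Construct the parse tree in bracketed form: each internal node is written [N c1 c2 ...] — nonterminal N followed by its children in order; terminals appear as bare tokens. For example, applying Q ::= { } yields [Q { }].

B
Q B
{ B } B
{ Q } B
{ ( ) } B
{ ( ) } Q B
{ ( ) } ( ) B
{ ( ) } ( ) Q
{ ( ) } ( ) ( )

[B [Q { [B [Q ( )]] }] [B [Q ( )] [B [Q ( )]]]]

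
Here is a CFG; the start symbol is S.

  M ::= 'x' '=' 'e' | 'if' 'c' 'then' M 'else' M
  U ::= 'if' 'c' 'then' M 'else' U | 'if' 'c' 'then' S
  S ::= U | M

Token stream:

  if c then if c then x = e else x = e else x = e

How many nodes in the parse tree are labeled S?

1

[S [M if c then [M if c then [M x = e] else [M x = e]] else [M x = e]]]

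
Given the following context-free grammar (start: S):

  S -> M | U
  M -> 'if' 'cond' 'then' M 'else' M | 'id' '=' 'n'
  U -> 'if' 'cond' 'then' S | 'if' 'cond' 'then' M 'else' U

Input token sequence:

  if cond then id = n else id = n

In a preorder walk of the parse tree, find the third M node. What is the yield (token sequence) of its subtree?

[S [M if cond then [M id = n] else [M id = n]]]

id = n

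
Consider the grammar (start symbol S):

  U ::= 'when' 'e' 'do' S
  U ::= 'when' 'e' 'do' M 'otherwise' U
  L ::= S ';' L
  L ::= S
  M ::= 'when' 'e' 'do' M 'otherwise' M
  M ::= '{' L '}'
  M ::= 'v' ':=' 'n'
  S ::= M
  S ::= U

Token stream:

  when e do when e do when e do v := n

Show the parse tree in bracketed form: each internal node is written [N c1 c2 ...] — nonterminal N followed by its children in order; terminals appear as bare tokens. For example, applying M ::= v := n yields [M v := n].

[S [U when e do [S [U when e do [S [U when e do [S [M v := n]]]]]]]]

S
U
when e do S
when e do U
when e do when e do S
when e do when e do U
when e do when e do when e do S
when e do when e do when e do M
when e do when e do when e do v := n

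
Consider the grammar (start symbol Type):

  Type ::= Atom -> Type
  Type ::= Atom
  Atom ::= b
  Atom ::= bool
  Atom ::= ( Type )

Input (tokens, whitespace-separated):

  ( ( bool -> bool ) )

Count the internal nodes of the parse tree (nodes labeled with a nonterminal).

[Type [Atom ( [Type [Atom ( [Type [Atom bool] -> [Type [Atom bool]]] )]] )]]

8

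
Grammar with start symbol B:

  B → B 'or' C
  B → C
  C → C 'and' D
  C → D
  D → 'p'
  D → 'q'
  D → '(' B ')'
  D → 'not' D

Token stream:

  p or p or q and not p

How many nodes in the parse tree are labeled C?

[B [B [B [C [D p]]] or [C [D p]]] or [C [C [D q]] and [D not [D p]]]]

4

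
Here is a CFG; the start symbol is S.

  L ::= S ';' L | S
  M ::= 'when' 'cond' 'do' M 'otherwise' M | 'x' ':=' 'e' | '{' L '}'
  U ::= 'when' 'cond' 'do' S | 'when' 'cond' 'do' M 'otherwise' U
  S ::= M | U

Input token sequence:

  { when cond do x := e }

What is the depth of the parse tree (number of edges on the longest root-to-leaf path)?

[S [M { [L [S [U when cond do [S [M x := e]]]]] }]]

7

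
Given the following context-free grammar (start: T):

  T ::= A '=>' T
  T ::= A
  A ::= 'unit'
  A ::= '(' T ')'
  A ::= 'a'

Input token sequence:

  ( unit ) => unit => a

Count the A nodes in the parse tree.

4

[T [A ( [T [A unit]] )] => [T [A unit] => [T [A a]]]]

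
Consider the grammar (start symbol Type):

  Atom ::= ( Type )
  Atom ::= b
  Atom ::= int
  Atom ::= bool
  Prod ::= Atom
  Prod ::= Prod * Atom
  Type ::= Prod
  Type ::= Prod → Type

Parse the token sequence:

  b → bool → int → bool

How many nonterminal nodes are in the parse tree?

[Type [Prod [Atom b]] → [Type [Prod [Atom bool]] → [Type [Prod [Atom int]] → [Type [Prod [Atom bool]]]]]]

12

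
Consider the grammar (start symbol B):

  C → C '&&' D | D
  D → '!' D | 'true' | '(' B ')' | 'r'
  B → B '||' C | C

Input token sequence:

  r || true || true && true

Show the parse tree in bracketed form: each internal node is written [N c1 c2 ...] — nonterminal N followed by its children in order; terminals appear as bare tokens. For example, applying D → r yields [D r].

[B [B [B [C [D r]]] || [C [D true]]] || [C [C [D true]] && [D true]]]

B
B || C
B || C || C
C || C || C
D || C || C
r || C || C
r || D || C
r || true || C
r || true || C && D
r || true || D && D
r || true || true && D
r || true || true && true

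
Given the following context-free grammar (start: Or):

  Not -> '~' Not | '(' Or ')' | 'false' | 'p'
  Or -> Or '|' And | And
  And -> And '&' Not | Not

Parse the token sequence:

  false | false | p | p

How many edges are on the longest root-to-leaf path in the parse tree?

6

[Or [Or [Or [Or [And [Not false]]] | [And [Not false]]] | [And [Not p]]] | [And [Not p]]]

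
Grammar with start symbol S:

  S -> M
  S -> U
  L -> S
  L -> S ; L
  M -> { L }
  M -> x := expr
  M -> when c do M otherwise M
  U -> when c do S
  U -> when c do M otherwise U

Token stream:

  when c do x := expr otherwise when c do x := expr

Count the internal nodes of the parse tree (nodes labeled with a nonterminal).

[S [U when c do [M x := expr] otherwise [U when c do [S [M x := expr]]]]]

6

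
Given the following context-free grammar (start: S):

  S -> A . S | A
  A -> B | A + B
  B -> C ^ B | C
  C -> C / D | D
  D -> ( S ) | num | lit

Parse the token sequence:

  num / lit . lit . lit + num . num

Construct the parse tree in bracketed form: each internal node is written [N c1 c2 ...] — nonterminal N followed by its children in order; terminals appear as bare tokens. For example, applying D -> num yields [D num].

[S [A [B [C [C [D num]] / [D lit]]]] . [S [A [B [C [D lit]]]] . [S [A [A [B [C [D lit]]]] + [B [C [D num]]]] . [S [A [B [C [D num]]]]]]]]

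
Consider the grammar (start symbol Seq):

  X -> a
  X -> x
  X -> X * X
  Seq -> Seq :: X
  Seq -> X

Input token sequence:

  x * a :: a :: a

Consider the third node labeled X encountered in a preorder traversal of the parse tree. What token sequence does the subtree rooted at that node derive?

a

[Seq [Seq [Seq [X [X x] * [X a]]] :: [X a]] :: [X a]]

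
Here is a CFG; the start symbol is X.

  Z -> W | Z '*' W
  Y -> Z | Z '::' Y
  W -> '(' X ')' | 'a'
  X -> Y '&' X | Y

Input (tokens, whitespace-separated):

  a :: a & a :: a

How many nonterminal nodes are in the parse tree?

14

[X [Y [Z [W a]] :: [Y [Z [W a]]]] & [X [Y [Z [W a]] :: [Y [Z [W a]]]]]]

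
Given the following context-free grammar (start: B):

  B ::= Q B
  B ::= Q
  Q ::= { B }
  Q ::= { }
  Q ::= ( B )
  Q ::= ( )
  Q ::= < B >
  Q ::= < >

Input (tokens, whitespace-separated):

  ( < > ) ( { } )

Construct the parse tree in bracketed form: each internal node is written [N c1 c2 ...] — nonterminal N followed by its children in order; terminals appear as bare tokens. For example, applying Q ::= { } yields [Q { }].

B
Q B
( B ) B
( Q ) B
( < > ) B
( < > ) Q
( < > ) ( B )
( < > ) ( Q )
( < > ) ( { } )

[B [Q ( [B [Q < >]] )] [B [Q ( [B [Q { }]] )]]]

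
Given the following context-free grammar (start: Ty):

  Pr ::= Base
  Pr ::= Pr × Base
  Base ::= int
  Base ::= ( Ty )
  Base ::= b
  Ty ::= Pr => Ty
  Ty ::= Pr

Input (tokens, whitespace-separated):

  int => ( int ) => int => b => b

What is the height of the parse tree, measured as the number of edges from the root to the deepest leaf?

[Ty [Pr [Base int]] => [Ty [Pr [Base ( [Ty [Pr [Base int]]] )]] => [Ty [Pr [Base int]] => [Ty [Pr [Base b]] => [Ty [Pr [Base b]]]]]]]

7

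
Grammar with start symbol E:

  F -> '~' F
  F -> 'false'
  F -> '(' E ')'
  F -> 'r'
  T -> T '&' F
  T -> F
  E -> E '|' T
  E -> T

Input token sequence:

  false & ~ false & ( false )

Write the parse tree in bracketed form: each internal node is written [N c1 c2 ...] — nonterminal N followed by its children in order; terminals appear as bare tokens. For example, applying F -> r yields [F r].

[E [T [T [T [F false]] & [F ~ [F false]]] & [F ( [E [T [F false]]] )]]]

E
T
T & F
T & F & F
F & F & F
false & F & F
false & ~ F & F
false & ~ false & F
false & ~ false & ( E )
false & ~ false & ( T )
false & ~ false & ( F )
false & ~ false & ( false )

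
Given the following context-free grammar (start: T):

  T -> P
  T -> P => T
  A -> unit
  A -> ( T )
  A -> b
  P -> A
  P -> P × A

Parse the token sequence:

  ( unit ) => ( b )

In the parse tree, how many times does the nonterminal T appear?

4

[T [P [A ( [T [P [A unit]]] )]] => [T [P [A ( [T [P [A b]]] )]]]]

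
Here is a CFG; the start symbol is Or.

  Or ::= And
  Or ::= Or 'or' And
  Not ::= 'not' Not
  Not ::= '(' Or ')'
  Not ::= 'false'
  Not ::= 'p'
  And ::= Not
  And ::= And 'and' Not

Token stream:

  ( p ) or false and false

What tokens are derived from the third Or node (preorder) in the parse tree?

p

[Or [Or [And [Not ( [Or [And [Not p]]] )]]] or [And [And [Not false]] and [Not false]]]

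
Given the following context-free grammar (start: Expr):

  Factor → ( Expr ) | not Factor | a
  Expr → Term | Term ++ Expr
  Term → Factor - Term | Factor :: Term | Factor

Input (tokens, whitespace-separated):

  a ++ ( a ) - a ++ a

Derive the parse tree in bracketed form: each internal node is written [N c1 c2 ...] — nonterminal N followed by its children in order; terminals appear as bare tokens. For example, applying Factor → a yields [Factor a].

Expr
Term ++ Expr
Factor ++ Expr
a ++ Expr
a ++ Term ++ Expr
a ++ Factor - Term ++ Expr
a ++ ( Expr ) - Term ++ Expr
a ++ ( Term ) - Term ++ Expr
a ++ ( Factor ) - Term ++ Expr
a ++ ( a ) - Term ++ Expr
a ++ ( a ) - Factor ++ Expr
a ++ ( a ) - a ++ Expr
a ++ ( a ) - a ++ Term
a ++ ( a ) - a ++ Factor
a ++ ( a ) - a ++ a

[Expr [Term [Factor a]] ++ [Expr [Term [Factor ( [Expr [Term [Factor a]]] )] - [Term [Factor a]]] ++ [Expr [Term [Factor a]]]]]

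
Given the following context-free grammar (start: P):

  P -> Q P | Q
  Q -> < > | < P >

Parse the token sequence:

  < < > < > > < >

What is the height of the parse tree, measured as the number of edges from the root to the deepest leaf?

[P [Q < [P [Q < >] [P [Q < >]]] >] [P [Q < >]]]

5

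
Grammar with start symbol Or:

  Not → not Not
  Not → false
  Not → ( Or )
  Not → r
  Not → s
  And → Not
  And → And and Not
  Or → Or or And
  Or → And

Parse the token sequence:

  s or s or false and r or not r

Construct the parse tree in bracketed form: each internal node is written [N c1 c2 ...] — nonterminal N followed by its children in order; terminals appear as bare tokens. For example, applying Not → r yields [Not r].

[Or [Or [Or [Or [And [Not s]]] or [And [Not s]]] or [And [And [Not false]] and [Not r]]] or [And [Not not [Not r]]]]

Or
Or or And
Or or And or And
Or or And or And or And
And or And or And or And
Not or And or And or And
s or And or And or And
s or Not or And or And
s or s or And or And
s or s or And and Not or And
s or s or Not and Not or And
s or s or false and Not or And
s or s or false and r or And
s or s or false and r or Not
s or s or false and r or not Not
s or s or false and r or not r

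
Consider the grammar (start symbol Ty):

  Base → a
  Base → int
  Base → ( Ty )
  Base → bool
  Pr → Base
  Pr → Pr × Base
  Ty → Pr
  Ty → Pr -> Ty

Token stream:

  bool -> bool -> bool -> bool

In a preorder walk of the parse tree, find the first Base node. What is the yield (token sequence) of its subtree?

bool

[Ty [Pr [Base bool]] -> [Ty [Pr [Base bool]] -> [Ty [Pr [Base bool]] -> [Ty [Pr [Base bool]]]]]]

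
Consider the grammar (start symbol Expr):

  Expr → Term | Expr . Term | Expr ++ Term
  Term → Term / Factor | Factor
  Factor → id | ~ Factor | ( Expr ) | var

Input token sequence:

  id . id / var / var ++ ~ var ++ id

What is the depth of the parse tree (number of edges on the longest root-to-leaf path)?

7

[Expr [Expr [Expr [Expr [Term [Factor id]]] . [Term [Term [Term [Factor id]] / [Factor var]] / [Factor var]]] ++ [Term [Factor ~ [Factor var]]]] ++ [Term [Factor id]]]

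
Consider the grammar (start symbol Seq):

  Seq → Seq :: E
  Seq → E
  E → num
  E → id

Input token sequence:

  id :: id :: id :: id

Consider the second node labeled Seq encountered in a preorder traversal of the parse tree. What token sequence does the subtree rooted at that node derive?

[Seq [Seq [Seq [Seq [E id]] :: [E id]] :: [E id]] :: [E id]]

id :: id :: id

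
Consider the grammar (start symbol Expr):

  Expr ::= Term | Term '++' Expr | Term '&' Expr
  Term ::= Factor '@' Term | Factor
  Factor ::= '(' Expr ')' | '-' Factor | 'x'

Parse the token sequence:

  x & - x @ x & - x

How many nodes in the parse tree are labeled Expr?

3

[Expr [Term [Factor x]] & [Expr [Term [Factor - [Factor x]] @ [Term [Factor x]]] & [Expr [Term [Factor - [Factor x]]]]]]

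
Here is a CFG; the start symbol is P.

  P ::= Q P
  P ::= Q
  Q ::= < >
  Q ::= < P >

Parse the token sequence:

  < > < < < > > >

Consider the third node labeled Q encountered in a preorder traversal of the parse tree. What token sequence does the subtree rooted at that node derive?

< < > >

[P [Q < >] [P [Q < [P [Q < [P [Q < >]] >]] >]]]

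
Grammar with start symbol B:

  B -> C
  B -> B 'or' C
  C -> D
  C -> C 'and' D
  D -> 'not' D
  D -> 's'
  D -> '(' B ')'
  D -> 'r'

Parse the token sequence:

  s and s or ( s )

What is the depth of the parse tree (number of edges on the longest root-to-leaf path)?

6

[B [B [C [C [D s]] and [D s]]] or [C [D ( [B [C [D s]]] )]]]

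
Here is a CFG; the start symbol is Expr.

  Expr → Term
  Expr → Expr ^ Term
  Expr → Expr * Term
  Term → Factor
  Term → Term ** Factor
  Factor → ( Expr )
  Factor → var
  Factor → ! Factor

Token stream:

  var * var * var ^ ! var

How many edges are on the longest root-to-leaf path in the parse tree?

[Expr [Expr [Expr [Expr [Term [Factor var]]] * [Term [Factor var]]] * [Term [Factor var]]] ^ [Term [Factor ! [Factor var]]]]

6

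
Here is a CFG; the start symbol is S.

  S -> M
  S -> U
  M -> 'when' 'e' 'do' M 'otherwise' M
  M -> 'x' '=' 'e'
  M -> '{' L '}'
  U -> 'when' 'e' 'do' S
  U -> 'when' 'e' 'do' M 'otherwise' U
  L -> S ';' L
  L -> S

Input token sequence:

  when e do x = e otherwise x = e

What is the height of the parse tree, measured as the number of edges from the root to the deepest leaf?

3

[S [M when e do [M x = e] otherwise [M x = e]]]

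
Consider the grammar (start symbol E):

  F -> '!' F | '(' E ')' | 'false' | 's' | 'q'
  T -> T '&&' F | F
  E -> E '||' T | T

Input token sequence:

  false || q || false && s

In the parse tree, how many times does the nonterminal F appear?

[E [E [E [T [F false]]] || [T [F q]]] || [T [T [F false]] && [F s]]]

4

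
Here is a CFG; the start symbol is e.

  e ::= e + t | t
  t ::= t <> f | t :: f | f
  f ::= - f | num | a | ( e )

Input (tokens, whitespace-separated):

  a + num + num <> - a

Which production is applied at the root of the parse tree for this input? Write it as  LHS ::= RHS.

e ::= e + t

[e [e [e [t [f a]]] + [t [f num]]] + [t [t [f num]] <> [f - [f a]]]]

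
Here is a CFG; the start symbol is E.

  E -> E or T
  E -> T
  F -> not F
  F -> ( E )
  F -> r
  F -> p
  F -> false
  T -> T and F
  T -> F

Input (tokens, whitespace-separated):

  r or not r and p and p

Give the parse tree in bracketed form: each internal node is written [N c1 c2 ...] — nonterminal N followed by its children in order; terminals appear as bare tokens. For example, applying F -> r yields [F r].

[E [E [T [F r]]] or [T [T [T [F not [F r]]] and [F p]] and [F p]]]

E
E or T
T or T
F or T
r or T
r or T and F
r or T and F and F
r or F and F and F
r or not F and F and F
r or not r and F and F
r or not r and p and F
r or not r and p and p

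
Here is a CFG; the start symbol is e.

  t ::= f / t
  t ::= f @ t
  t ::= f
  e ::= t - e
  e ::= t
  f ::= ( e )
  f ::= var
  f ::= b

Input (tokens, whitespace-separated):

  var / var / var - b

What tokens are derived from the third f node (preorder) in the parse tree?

var

[e [t [f var] / [t [f var] / [t [f var]]]] - [e [t [f b]]]]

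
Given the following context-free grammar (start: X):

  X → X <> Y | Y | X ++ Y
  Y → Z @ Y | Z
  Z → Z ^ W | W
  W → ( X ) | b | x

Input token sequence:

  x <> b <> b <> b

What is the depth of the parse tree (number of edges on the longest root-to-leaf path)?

[X [X [X [X [Y [Z [W x]]]] <> [Y [Z [W b]]]] <> [Y [Z [W b]]]] <> [Y [Z [W b]]]]

7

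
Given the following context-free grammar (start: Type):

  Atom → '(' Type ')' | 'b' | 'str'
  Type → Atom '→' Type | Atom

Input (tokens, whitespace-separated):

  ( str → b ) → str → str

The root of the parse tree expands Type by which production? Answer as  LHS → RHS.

Type → Atom '→' Type

[Type [Atom ( [Type [Atom str] → [Type [Atom b]]] )] → [Type [Atom str] → [Type [Atom str]]]]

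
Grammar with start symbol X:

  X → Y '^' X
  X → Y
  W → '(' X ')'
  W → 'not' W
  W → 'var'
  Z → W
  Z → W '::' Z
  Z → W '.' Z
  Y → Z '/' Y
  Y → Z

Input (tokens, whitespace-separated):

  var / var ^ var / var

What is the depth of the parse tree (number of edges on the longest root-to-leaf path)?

[X [Y [Z [W var]] / [Y [Z [W var]]]] ^ [X [Y [Z [W var]] / [Y [Z [W var]]]]]]

6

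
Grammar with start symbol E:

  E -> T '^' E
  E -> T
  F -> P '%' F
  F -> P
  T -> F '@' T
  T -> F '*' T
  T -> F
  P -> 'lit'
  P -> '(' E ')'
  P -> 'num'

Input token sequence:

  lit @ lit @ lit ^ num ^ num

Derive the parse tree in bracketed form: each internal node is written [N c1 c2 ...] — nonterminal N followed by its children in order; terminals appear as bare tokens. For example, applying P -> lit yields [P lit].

E
T ^ E
F @ T ^ E
P @ T ^ E
lit @ T ^ E
lit @ F @ T ^ E
lit @ P @ T ^ E
lit @ lit @ T ^ E
lit @ lit @ F ^ E
lit @ lit @ P ^ E
lit @ lit @ lit ^ E
lit @ lit @ lit ^ T ^ E
lit @ lit @ lit ^ F ^ E
lit @ lit @ lit ^ P ^ E
lit @ lit @ lit ^ num ^ E
lit @ lit @ lit ^ num ^ T
lit @ lit @ lit ^ num ^ F
lit @ lit @ lit ^ num ^ P
lit @ lit @ lit ^ num ^ num

[E [T [F [P lit]] @ [T [F [P lit]] @ [T [F [P lit]]]]] ^ [E [T [F [P num]]] ^ [E [T [F [P num]]]]]]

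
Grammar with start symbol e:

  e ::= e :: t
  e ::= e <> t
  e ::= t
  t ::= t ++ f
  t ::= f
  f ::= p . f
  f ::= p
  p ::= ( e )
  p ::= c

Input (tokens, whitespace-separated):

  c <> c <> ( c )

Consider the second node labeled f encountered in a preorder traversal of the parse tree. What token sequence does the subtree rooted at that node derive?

[e [e [e [t [f [p c]]]] <> [t [f [p c]]]] <> [t [f [p ( [e [t [f [p c]]]] )]]]]

c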